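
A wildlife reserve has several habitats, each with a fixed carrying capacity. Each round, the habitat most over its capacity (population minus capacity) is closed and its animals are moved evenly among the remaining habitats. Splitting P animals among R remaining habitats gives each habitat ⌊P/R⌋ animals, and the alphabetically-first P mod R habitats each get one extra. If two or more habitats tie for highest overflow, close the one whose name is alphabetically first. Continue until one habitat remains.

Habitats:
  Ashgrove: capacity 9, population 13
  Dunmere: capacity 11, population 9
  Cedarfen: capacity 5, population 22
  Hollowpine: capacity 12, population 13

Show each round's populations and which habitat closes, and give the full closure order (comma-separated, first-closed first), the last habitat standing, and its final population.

Round 1: Ashgrove=13 Cedarfen=22 Dunmere=9 Hollowpine=13 → close Cedarfen (overflow 17)
  22÷3 = 7 each, +1 to first 1
Round 2: Ashgrove=21 Dunmere=16 Hollowpine=20 → close Ashgrove (overflow 12)
  21÷2 = 10 each, +1 to first 1
Round 3: Dunmere=27 Hollowpine=30 → close Hollowpine (overflow 18)
  30÷1 = 30 each, +1 to first 0

Closure order: Cedarfen, Ashgrove, Hollowpine
Last habitat: Dunmere with 57 animals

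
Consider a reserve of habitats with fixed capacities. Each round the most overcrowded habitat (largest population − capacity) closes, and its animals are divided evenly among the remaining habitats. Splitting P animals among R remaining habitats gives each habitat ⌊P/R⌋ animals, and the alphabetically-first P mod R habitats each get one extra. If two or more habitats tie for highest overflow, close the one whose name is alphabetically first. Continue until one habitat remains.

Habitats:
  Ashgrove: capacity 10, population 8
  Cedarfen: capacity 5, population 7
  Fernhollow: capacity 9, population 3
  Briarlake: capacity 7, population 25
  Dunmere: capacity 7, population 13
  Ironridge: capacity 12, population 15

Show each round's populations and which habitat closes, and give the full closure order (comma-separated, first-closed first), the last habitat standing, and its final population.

Closure order: Briarlake, Dunmere, Cedarfen, Ironridge, Ashgrove
Last habitat: Fernhollow with 71 animals

Round 1: Ashgrove=8 Briarlake=25 Cedarfen=7 Dunmere=13 Fernhollow=3 Ironridge=15 → close Briarlake (overflow 18)
  25÷5 = 5 each, +1 to first 0
Round 2: Ashgrove=13 Cedarfen=12 Dunmere=18 Fernhollow=8 Ironridge=20 → close Dunmere (overflow 11)
  18÷4 = 4 each, +1 to first 2
Round 3: Ashgrove=18 Cedarfen=17 Fernhollow=12 Ironridge=24 → close Cedarfen (overflow 12)
  17÷3 = 5 each, +1 to first 2
Round 4: Ashgrove=24 Fernhollow=18 Ironridge=29 → close Ironridge (overflow 17)
  29÷2 = 14 each, +1 to first 1
Round 5: Ashgrove=39 Fernhollow=32 → close Ashgrove (overflow 29)
  39÷1 = 39 each, +1 to first 0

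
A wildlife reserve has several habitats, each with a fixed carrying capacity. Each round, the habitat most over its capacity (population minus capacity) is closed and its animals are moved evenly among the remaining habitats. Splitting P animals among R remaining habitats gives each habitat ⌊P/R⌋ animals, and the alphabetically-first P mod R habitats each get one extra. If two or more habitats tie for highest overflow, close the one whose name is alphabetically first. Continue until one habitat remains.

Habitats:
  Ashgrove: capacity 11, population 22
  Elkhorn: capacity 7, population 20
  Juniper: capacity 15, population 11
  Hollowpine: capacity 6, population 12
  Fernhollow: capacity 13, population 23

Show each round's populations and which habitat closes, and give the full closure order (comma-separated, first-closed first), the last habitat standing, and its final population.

Closure order: Elkhorn, Ashgrove, Fernhollow, Hollowpine
Last habitat: Juniper with 88 animals

Round 1: Ashgrove=22 Elkhorn=20 Fernhollow=23 Hollowpine=12 Juniper=11 → close Elkhorn (overflow 13)
  20÷4 = 5 each, +1 to first 0
Round 2: Ashgrove=27 Fernhollow=28 Hollowpine=17 Juniper=16 → close Ashgrove (overflow 16)
  27÷3 = 9 each, +1 to first 0
Round 3: Fernhollow=37 Hollowpine=26 Juniper=25 → close Fernhollow (overflow 24)
  37÷2 = 18 each, +1 to first 1
Round 4: Hollowpine=45 Juniper=43 → close Hollowpine (overflow 39)
  45÷1 = 45 each, +1 to first 0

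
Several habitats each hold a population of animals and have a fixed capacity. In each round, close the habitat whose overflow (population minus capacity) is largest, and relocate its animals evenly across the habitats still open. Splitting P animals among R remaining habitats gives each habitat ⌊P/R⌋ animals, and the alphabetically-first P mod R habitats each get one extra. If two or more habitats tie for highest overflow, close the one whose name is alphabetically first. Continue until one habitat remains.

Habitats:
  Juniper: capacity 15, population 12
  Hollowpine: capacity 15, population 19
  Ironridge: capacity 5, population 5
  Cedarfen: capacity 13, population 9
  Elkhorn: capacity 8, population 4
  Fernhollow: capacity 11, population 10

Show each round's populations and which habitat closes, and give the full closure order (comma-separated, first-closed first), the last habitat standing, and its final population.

Closure order: Hollowpine, Ironridge, Fernhollow, Cedarfen, Elkhorn
Last habitat: Juniper with 59 animals

Round 1: Cedarfen=9 Elkhorn=4 Fernhollow=10 Hollowpine=19 Ironridge=5 Juniper=12 → close Hollowpine (overflow 4)
  19÷5 = 3 each, +1 to first 4
Round 2: Cedarfen=13 Elkhorn=8 Fernhollow=14 Ironridge=9 Juniper=15 → close Ironridge (overflow 4)
  9÷4 = 2 each, +1 to first 1
Round 3: Cedarfen=16 Elkhorn=10 Fernhollow=16 Juniper=17 → close Fernhollow (overflow 5)
  16÷3 = 5 each, +1 to first 1
Round 4: Cedarfen=22 Elkhorn=15 Juniper=22 → close Cedarfen (overflow 9)
  22÷2 = 11 each, +1 to first 0
Round 5: Elkhorn=26 Juniper=33 → close Elkhorn (overflow 18)
  26÷1 = 26 each, +1 to first 0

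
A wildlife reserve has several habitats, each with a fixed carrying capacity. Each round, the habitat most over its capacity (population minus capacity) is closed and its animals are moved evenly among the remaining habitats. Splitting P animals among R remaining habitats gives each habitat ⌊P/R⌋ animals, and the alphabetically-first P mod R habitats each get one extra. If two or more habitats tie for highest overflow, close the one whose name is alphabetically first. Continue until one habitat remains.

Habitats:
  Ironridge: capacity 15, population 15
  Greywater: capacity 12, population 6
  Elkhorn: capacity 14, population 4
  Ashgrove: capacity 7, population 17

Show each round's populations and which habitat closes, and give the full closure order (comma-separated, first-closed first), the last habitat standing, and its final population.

Round 1: Ashgrove=17 Elkhorn=4 Greywater=6 Ironridge=15 → close Ashgrove (overflow 10)
  17÷3 = 5 each, +1 to first 2
Round 2: Elkhorn=10 Greywater=12 Ironridge=20 → close Ironridge (overflow 5)
  20÷2 = 10 each, +1 to first 0
Round 3: Elkhorn=20 Greywater=22 → close Greywater (overflow 10)
  22÷1 = 22 each, +1 to first 0

Closure order: Ashgrove, Ironridge, Greywater
Last habitat: Elkhorn with 42 animals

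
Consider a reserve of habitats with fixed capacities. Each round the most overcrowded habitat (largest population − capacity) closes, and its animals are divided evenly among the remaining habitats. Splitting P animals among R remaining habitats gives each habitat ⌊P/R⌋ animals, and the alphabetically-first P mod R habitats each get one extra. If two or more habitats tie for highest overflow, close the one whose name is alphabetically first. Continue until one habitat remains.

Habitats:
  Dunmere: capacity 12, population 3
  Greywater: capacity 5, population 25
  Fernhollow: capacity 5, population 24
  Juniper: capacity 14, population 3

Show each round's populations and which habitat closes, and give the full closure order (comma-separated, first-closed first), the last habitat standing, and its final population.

Round 1: Dunmere=3 Fernhollow=24 Greywater=25 Juniper=3 → close Greywater (overflow 20)
  25÷3 = 8 each, +1 to first 1
Round 2: Dunmere=12 Fernhollow=32 Juniper=11 → close Fernhollow (overflow 27)
  32÷2 = 16 each, +1 to first 0
Round 3: Dunmere=28 Juniper=27 → close Dunmere (overflow 16)
  28÷1 = 28 each, +1 to first 0

Closure order: Greywater, Fernhollow, Dunmere
Last habitat: Juniper with 55 animals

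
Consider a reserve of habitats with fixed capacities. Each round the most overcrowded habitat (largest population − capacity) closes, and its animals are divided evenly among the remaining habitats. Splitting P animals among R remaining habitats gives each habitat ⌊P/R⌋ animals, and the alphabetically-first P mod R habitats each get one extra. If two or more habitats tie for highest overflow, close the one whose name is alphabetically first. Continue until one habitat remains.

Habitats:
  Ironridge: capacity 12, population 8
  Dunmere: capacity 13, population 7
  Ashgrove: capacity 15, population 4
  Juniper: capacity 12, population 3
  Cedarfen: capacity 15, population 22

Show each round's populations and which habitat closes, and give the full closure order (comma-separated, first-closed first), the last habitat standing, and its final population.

Closure order: Cedarfen, Ironridge, Dunmere, Ashgrove
Last habitat: Juniper with 44 animals

Round 1: Ashgrove=4 Cedarfen=22 Dunmere=7 Ironridge=8 Juniper=3 → close Cedarfen (overflow 7)
  22÷4 = 5 each, +1 to first 2
Round 2: Ashgrove=10 Dunmere=13 Ironridge=13 Juniper=8 → close Ironridge (overflow 1)
  13÷3 = 4 each, +1 to first 1
Round 3: Ashgrove=15 Dunmere=17 Juniper=12 → close Dunmere (overflow 4)
  17÷2 = 8 each, +1 to first 1
Round 4: Ashgrove=24 Juniper=20 → close Ashgrove (overflow 9)
  24÷1 = 24 each, +1 to first 0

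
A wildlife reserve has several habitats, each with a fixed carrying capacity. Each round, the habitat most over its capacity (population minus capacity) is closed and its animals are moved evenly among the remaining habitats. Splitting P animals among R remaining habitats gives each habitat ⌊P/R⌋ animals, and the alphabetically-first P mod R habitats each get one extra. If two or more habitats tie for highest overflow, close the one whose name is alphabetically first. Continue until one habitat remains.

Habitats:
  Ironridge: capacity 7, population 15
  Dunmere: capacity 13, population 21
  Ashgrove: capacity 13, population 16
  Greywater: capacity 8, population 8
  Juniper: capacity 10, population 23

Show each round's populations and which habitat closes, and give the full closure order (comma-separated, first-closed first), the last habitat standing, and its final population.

Round 1: Ashgrove=16 Dunmere=21 Greywater=8 Ironridge=15 Juniper=23 → close Juniper (overflow 13)
  23÷4 = 5 each, +1 to first 3
Round 2: Ashgrove=22 Dunmere=27 Greywater=14 Ironridge=20 → close Dunmere (overflow 14)
  27÷3 = 9 each, +1 to first 0
Round 3: Ashgrove=31 Greywater=23 Ironridge=29 → close Ironridge (overflow 22)
  29÷2 = 14 each, +1 to first 1
Round 4: Ashgrove=46 Greywater=37 → close Ashgrove (overflow 33)
  46÷1 = 46 each, +1 to first 0

Closure order: Juniper, Dunmere, Ironridge, Ashgrove
Last habitat: Greywater with 83 animals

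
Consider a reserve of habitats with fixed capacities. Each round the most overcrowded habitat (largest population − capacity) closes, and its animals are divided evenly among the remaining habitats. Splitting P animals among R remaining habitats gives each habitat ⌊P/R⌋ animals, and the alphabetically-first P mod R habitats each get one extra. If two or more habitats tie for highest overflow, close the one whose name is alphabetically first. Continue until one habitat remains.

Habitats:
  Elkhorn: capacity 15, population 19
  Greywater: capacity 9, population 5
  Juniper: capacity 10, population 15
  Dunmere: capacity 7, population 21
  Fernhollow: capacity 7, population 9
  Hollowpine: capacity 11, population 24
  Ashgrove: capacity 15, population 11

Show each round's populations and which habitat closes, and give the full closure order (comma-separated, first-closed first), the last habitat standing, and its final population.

Round 1: Ashgrove=11 Dunmere=21 Elkhorn=19 Fernhollow=9 Greywater=5 Hollowpine=24 Juniper=15 → close Dunmere (overflow 14)
  21÷6 = 3 each, +1 to first 3
Round 2: Ashgrove=15 Elkhorn=23 Fernhollow=13 Greywater=8 Hollowpine=27 Juniper=18 → close Hollowpine (overflow 16)
  27÷5 = 5 each, +1 to first 2
Round 3: Ashgrove=21 Elkhorn=29 Fernhollow=18 Greywater=13 Juniper=23 → close Elkhorn (overflow 14)
  29÷4 = 7 each, +1 to first 1
Round 4: Ashgrove=29 Fernhollow=25 Greywater=20 Juniper=30 → close Juniper (overflow 20)
  30÷3 = 10 each, +1 to first 0
Round 5: Ashgrove=39 Fernhollow=35 Greywater=30 → close Fernhollow (overflow 28)
  35÷2 = 17 each, +1 to first 1
Round 6: Ashgrove=57 Greywater=47 → close Ashgrove (overflow 42)
  57÷1 = 57 each, +1 to first 0

Closure order: Dunmere, Hollowpine, Elkhorn, Juniper, Fernhollow, Ashgrove
Last habitat: Greywater with 104 animals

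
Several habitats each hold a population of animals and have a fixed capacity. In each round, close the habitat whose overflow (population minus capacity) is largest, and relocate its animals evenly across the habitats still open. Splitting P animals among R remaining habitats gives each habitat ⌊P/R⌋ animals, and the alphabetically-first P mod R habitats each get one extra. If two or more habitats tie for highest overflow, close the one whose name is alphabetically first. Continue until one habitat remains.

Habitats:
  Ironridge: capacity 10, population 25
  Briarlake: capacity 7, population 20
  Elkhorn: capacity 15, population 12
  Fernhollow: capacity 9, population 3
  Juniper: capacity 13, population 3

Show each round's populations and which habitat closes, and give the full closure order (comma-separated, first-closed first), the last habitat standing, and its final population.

Closure order: Ironridge, Briarlake, Elkhorn, Fernhollow
Last habitat: Juniper with 63 animals

Round 1: Briarlake=20 Elkhorn=12 Fernhollow=3 Ironridge=25 Juniper=3 → close Ironridge (overflow 15)
  25÷4 = 6 each, +1 to first 1
Round 2: Briarlake=27 Elkhorn=18 Fernhollow=9 Juniper=9 → close Briarlake (overflow 20)
  27÷3 = 9 each, +1 to first 0
Round 3: Elkhorn=27 Fernhollow=18 Juniper=18 → close Elkhorn (overflow 12)
  27÷2 = 13 each, +1 to first 1
Round 4: Fernhollow=32 Juniper=31 → close Fernhollow (overflow 23)
  32÷1 = 32 each, +1 to first 0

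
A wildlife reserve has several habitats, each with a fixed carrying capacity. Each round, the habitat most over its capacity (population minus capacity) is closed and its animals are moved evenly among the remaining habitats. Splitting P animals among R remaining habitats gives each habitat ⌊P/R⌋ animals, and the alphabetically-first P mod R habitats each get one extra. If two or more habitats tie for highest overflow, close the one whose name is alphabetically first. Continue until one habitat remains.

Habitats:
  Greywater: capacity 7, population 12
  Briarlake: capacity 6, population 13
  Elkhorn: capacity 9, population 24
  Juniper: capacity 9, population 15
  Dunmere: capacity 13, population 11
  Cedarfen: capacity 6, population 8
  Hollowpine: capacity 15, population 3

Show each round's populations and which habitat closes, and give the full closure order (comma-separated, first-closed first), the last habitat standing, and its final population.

Round 1: Briarlake=13 Cedarfen=8 Dunmere=11 Elkhorn=24 Greywater=12 Hollowpine=3 Juniper=15 → close Elkhorn (overflow 15)
  24÷6 = 4 each, +1 to first 0
Round 2: Briarlake=17 Cedarfen=12 Dunmere=15 Greywater=16 Hollowpine=7 Juniper=19 → close Briarlake (overflow 11)
  17÷5 = 3 each, +1 to first 2
Round 3: Cedarfen=16 Dunmere=19 Greywater=19 Hollowpine=10 Juniper=22 → close Juniper (overflow 13)
  22÷4 = 5 each, +1 to first 2
Round 4: Cedarfen=22 Dunmere=25 Greywater=24 Hollowpine=15 → close Greywater (overflow 17)
  24÷3 = 8 each, +1 to first 0
Round 5: Cedarfen=30 Dunmere=33 Hollowpine=23 → close Cedarfen (overflow 24)
  30÷2 = 15 each, +1 to first 0
Round 6: Dunmere=48 Hollowpine=38 → close Dunmere (overflow 35)
  48÷1 = 48 each, +1 to first 0

Closure order: Elkhorn, Briarlake, Juniper, Greywater, Cedarfen, Dunmere
Last habitat: Hollowpine with 86 animals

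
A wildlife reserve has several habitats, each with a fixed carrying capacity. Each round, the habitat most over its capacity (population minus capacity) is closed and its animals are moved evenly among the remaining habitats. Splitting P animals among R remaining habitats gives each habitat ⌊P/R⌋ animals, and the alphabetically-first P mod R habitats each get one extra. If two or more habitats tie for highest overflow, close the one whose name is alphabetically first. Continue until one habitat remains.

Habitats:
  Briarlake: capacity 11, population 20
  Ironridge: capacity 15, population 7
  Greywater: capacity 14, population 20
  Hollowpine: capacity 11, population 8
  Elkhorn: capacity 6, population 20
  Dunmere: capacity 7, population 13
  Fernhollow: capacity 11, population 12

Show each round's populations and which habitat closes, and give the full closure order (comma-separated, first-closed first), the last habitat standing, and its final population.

Closure order: Elkhorn, Briarlake, Dunmere, Greywater, Fernhollow, Hollowpine
Last habitat: Ironridge with 100 animals

Round 1: Briarlake=20 Dunmere=13 Elkhorn=20 Fernhollow=12 Greywater=20 Hollowpine=8 Ironridge=7 → close Elkhorn (overflow 14)
  20÷6 = 3 each, +1 to first 2
Round 2: Briarlake=24 Dunmere=17 Fernhollow=15 Greywater=23 Hollowpine=11 Ironridge=10 → close Briarlake (overflow 13)
  24÷5 = 4 each, +1 to first 4
Round 3: Dunmere=22 Fernhollow=20 Greywater=28 Hollowpine=16 Ironridge=14 → close Dunmere (overflow 15)
  22÷4 = 5 each, +1 to first 2
Round 4: Fernhollow=26 Greywater=34 Hollowpine=21 Ironridge=19 → close Greywater (overflow 20)
  34÷3 = 11 each, +1 to first 1
Round 5: Fernhollow=38 Hollowpine=32 Ironridge=30 → close Fernhollow (overflow 27)
  38÷2 = 19 each, +1 to first 0
Round 6: Hollowpine=51 Ironridge=49 → close Hollowpine (overflow 40)
  51÷1 = 51 each, +1 to first 0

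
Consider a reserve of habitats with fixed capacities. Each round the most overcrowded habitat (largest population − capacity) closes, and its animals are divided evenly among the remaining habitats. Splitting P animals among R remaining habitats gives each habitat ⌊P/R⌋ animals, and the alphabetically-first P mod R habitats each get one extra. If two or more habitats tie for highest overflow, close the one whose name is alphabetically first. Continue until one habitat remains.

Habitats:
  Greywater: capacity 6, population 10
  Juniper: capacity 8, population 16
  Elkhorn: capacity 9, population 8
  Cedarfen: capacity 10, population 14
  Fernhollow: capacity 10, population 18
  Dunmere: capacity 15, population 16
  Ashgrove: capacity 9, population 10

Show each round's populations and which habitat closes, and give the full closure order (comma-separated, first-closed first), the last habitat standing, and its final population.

Closure order: Fernhollow, Juniper, Cedarfen, Greywater, Ashgrove, Dunmere
Last habitat: Elkhorn with 92 animals

Round 1: Ashgrove=10 Cedarfen=14 Dunmere=16 Elkhorn=8 Fernhollow=18 Greywater=10 Juniper=16 → close Fernhollow (overflow 8)
  18÷6 = 3 each, +1 to first 0
Round 2: Ashgrove=13 Cedarfen=17 Dunmere=19 Elkhorn=11 Greywater=13 Juniper=19 → close Juniper (overflow 11)
  19÷5 = 3 each, +1 to first 4
Round 3: Ashgrove=17 Cedarfen=21 Dunmere=23 Elkhorn=15 Greywater=16 → close Cedarfen (overflow 11)
  21÷4 = 5 each, +1 to first 1
Round 4: Ashgrove=23 Dunmere=28 Elkhorn=20 Greywater=21 → close Greywater (overflow 15)
  21÷3 = 7 each, +1 to first 0
Round 5: Ashgrove=30 Dunmere=35 Elkhorn=27 → close Ashgrove (overflow 21)
  30÷2 = 15 each, +1 to first 0
Round 6: Dunmere=50 Elkhorn=42 → close Dunmere (overflow 35)
  50÷1 = 50 each, +1 to first 0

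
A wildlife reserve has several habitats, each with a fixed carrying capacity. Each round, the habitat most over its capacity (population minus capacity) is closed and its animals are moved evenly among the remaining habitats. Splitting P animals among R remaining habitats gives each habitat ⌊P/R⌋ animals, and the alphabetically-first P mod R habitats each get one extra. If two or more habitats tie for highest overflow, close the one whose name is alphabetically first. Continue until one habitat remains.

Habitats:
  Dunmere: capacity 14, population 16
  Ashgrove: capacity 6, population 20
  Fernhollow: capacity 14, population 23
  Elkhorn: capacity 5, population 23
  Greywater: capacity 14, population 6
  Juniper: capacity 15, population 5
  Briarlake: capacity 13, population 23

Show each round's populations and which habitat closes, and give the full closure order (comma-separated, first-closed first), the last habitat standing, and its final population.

Round 1: Ashgrove=20 Briarlake=23 Dunmere=16 Elkhorn=23 Fernhollow=23 Greywater=6 Juniper=5 → close Elkhorn (overflow 18)
  23÷6 = 3 each, +1 to first 5
Round 2: Ashgrove=24 Briarlake=27 Dunmere=20 Fernhollow=27 Greywater=10 Juniper=8 → close Ashgrove (overflow 18)
  24÷5 = 4 each, +1 to first 4
Round 3: Briarlake=32 Dunmere=25 Fernhollow=32 Greywater=15 Juniper=12 → close Briarlake (overflow 19)
  32÷4 = 8 each, +1 to first 0
Round 4: Dunmere=33 Fernhollow=40 Greywater=23 Juniper=20 → close Fernhollow (overflow 26)
  40÷3 = 13 each, +1 to first 1
Round 5: Dunmere=47 Greywater=36 Juniper=33 → close Dunmere (overflow 33)
  47÷2 = 23 each, +1 to first 1
Round 6: Greywater=60 Juniper=56 → close Greywater (overflow 46)
  60÷1 = 60 each, +1 to first 0

Closure order: Elkhorn, Ashgrove, Briarlake, Fernhollow, Dunmere, Greywater
Last habitat: Juniper with 116 animals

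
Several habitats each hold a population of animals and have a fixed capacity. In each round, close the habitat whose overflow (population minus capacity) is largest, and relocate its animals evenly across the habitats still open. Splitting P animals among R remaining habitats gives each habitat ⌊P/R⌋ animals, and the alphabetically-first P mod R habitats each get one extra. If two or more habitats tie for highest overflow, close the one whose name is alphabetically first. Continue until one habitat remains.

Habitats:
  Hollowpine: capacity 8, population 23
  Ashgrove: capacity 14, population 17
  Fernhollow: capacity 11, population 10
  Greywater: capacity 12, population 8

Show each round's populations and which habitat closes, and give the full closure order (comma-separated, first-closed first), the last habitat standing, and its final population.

Round 1: Ashgrove=17 Fernhollow=10 Greywater=8 Hollowpine=23 → close Hollowpine (overflow 15)
  23÷3 = 7 each, +1 to first 2
Round 2: Ashgrove=25 Fernhollow=18 Greywater=15 → close Ashgrove (overflow 11)
  25÷2 = 12 each, +1 to first 1
Round 3: Fernhollow=31 Greywater=27 → close Fernhollow (overflow 20)
  31÷1 = 31 each, +1 to first 0

Closure order: Hollowpine, Ashgrove, Fernhollow
Last habitat: Greywater with 58 animals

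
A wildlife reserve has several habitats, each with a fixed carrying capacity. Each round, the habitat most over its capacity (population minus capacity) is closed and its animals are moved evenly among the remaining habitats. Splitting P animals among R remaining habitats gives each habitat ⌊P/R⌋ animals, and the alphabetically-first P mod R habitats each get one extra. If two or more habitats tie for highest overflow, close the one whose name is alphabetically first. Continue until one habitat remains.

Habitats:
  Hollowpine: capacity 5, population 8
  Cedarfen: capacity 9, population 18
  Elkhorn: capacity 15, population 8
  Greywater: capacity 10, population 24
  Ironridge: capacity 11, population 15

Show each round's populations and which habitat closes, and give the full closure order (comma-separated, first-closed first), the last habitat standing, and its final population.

Closure order: Greywater, Cedarfen, Ironridge, Hollowpine
Last habitat: Elkhorn with 73 animals

Round 1: Cedarfen=18 Elkhorn=8 Greywater=24 Hollowpine=8 Ironridge=15 → close Greywater (overflow 14)
  24÷4 = 6 each, +1 to first 0
Round 2: Cedarfen=24 Elkhorn=14 Hollowpine=14 Ironridge=21 → close Cedarfen (overflow 15)
  24÷3 = 8 each, +1 to first 0
Round 3: Elkhorn=22 Hollowpine=22 Ironridge=29 → close Ironridge (overflow 18)
  29÷2 = 14 each, +1 to first 1
Round 4: Elkhorn=37 Hollowpine=36 → close Hollowpine (overflow 31)
  36÷1 = 36 each, +1 to first 0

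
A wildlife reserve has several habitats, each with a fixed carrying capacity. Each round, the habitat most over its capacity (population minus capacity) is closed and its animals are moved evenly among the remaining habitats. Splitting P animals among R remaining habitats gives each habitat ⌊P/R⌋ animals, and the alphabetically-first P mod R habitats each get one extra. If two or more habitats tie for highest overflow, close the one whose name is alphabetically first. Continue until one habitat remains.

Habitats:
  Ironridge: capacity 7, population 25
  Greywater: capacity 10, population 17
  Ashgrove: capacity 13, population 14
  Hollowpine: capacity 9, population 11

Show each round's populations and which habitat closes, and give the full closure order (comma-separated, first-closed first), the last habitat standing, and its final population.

Closure order: Ironridge, Greywater, Ashgrove
Last habitat: Hollowpine with 67 animals

Round 1: Ashgrove=14 Greywater=17 Hollowpine=11 Ironridge=25 → close Ironridge (overflow 18)
  25÷3 = 8 each, +1 to first 1
Round 2: Ashgrove=23 Greywater=25 Hollowpine=19 → close Greywater (overflow 15)
  25÷2 = 12 each, +1 to first 1
Round 3: Ashgrove=36 Hollowpine=31 → close Ashgrove (overflow 23)
  36÷1 = 36 each, +1 to first 0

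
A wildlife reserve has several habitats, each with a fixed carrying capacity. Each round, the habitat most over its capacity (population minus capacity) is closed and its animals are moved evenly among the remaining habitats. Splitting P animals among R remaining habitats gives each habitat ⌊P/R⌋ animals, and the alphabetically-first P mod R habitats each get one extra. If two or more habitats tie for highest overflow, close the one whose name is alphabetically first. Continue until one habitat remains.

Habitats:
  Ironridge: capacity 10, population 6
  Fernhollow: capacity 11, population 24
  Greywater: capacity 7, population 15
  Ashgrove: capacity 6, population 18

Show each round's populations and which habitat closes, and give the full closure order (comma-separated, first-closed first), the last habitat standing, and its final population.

Closure order: Fernhollow, Ashgrove, Greywater
Last habitat: Ironridge with 63 animals

Round 1: Ashgrove=18 Fernhollow=24 Greywater=15 Ironridge=6 → close Fernhollow (overflow 13)
  24÷3 = 8 each, +1 to first 0
Round 2: Ashgrove=26 Greywater=23 Ironridge=14 → close Ashgrove (overflow 20)
  26÷2 = 13 each, +1 to first 0
Round 3: Greywater=36 Ironridge=27 → close Greywater (overflow 29)
  36÷1 = 36 each, +1 to first 0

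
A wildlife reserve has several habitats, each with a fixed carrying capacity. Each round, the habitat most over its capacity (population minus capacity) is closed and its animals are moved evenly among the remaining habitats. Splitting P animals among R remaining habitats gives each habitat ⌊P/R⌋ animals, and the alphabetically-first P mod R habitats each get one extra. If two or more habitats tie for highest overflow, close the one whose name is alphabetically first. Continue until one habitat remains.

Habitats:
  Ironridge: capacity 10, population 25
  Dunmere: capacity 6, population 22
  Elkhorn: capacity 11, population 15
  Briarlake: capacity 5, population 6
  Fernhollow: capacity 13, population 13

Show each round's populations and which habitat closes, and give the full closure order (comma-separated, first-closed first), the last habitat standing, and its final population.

Closure order: Dunmere, Ironridge, Elkhorn, Briarlake
Last habitat: Fernhollow with 81 animals

Round 1: Briarlake=6 Dunmere=22 Elkhorn=15 Fernhollow=13 Ironridge=25 → close Dunmere (overflow 16)
  22÷4 = 5 each, +1 to first 2
Round 2: Briarlake=12 Elkhorn=21 Fernhollow=18 Ironridge=30 → close Ironridge (overflow 20)
  30÷3 = 10 each, +1 to first 0
Round 3: Briarlake=22 Elkhorn=31 Fernhollow=28 → close Elkhorn (overflow 20)
  31÷2 = 15 each, +1 to first 1
Round 4: Briarlake=38 Fernhollow=43 → close Briarlake (overflow 33)
  38÷1 = 38 each, +1 to first 0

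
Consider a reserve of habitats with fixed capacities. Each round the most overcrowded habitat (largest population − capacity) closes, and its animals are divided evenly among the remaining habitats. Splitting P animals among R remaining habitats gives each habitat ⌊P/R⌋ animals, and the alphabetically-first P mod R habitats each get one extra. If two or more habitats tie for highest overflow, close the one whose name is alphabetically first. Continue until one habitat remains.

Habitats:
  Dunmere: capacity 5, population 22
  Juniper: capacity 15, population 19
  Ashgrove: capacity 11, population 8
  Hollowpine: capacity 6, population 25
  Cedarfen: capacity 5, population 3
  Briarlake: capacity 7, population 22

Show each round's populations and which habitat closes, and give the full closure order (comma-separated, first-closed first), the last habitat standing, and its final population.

Round 1: Ashgrove=8 Briarlake=22 Cedarfen=3 Dunmere=22 Hollowpine=25 Juniper=19 → close Hollowpine (overflow 19)
  25÷5 = 5 each, +1 to first 0
Round 2: Ashgrove=13 Briarlake=27 Cedarfen=8 Dunmere=27 Juniper=24 → close Dunmere (overflow 22)
  27÷4 = 6 each, +1 to first 3
Round 3: Ashgrove=20 Briarlake=34 Cedarfen=15 Juniper=30 → close Briarlake (overflow 27)
  34÷3 = 11 each, +1 to first 1
Round 4: Ashgrove=32 Cedarfen=26 Juniper=41 → close Juniper (overflow 26)
  41÷2 = 20 each, +1 to first 1
Round 5: Ashgrove=53 Cedarfen=46 → close Ashgrove (overflow 42)
  53÷1 = 53 each, +1 to first 0

Closure order: Hollowpine, Dunmere, Briarlake, Juniper, Ashgrove
Last habitat: Cedarfen with 99 animals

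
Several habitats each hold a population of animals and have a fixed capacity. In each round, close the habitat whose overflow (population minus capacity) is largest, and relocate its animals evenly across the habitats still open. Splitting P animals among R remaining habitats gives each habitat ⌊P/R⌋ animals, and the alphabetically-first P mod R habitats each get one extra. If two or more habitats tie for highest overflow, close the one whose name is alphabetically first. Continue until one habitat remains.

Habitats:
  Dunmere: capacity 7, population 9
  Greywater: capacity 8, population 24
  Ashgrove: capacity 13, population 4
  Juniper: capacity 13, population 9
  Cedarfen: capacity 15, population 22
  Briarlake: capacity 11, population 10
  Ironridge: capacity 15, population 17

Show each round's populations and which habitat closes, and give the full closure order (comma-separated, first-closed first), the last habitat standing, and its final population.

Round 1: Ashgrove=4 Briarlake=10 Cedarfen=22 Dunmere=9 Greywater=24 Ironridge=17 Juniper=9 → close Greywater (overflow 16)
  24÷6 = 4 each, +1 to first 0
Round 2: Ashgrove=8 Briarlake=14 Cedarfen=26 Dunmere=13 Ironridge=21 Juniper=13 → close Cedarfen (overflow 11)
  26÷5 = 5 each, +1 to first 1
Round 3: Ashgrove=14 Briarlake=19 Dunmere=18 Ironridge=26 Juniper=18 → close Dunmere (overflow 11)
  18÷4 = 4 each, +1 to first 2
Round 4: Ashgrove=19 Briarlake=24 Ironridge=30 Juniper=22 → close Ironridge (overflow 15)
  30÷3 = 10 each, +1 to first 0
Round 5: Ashgrove=29 Briarlake=34 Juniper=32 → close Briarlake (overflow 23)
  34÷2 = 17 each, +1 to first 0
Round 6: Ashgrove=46 Juniper=49 → close Juniper (overflow 36)
  49÷1 = 49 each, +1 to first 0

Closure order: Greywater, Cedarfen, Dunmere, Ironridge, Briarlake, Juniper
Last habitat: Ashgrove with 95 animals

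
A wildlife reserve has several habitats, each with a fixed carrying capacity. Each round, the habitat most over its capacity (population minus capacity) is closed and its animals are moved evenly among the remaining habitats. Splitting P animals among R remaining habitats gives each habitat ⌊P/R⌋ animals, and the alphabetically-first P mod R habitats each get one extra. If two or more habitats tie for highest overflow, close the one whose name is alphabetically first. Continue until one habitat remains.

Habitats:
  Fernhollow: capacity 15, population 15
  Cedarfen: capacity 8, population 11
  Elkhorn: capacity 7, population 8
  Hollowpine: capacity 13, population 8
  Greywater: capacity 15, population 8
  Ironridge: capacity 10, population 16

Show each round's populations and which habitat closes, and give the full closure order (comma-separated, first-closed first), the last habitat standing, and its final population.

Round 1: Cedarfen=11 Elkhorn=8 Fernhollow=15 Greywater=8 Hollowpine=8 Ironridge=16 → close Ironridge (overflow 6)
  16÷5 = 3 each, +1 to first 1
Round 2: Cedarfen=15 Elkhorn=11 Fernhollow=18 Greywater=11 Hollowpine=11 → close Cedarfen (overflow 7)
  15÷4 = 3 each, +1 to first 3
Round 3: Elkhorn=15 Fernhollow=22 Greywater=15 Hollowpine=14 → close Elkhorn (overflow 8)
  15÷3 = 5 each, +1 to first 0
Round 4: Fernhollow=27 Greywater=20 Hollowpine=19 → close Fernhollow (overflow 12)
  27÷2 = 13 each, +1 to first 1
Round 5: Greywater=34 Hollowpine=32 → close Greywater (overflow 19)
  34÷1 = 34 each, +1 to first 0

Closure order: Ironridge, Cedarfen, Elkhorn, Fernhollow, Greywater
Last habitat: Hollowpine with 66 animals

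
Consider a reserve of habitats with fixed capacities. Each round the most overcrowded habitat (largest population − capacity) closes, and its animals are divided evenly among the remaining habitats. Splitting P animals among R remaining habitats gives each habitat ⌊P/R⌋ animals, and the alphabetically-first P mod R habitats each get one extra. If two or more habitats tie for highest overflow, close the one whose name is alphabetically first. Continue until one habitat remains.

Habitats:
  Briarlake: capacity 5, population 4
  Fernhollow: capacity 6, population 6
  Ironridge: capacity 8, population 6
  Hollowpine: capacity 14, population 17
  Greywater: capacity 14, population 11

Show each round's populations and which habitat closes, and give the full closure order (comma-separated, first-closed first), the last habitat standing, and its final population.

Closure order: Hollowpine, Briarlake, Fernhollow, Greywater
Last habitat: Ironridge with 44 animals

Round 1: Briarlake=4 Fernhollow=6 Greywater=11 Hollowpine=17 Ironridge=6 → close Hollowpine (overflow 3)
  17÷4 = 4 each, +1 to first 1
Round 2: Briarlake=9 Fernhollow=10 Greywater=15 Ironridge=10 → close Briarlake (overflow 4)
  9÷3 = 3 each, +1 to first 0
Round 3: Fernhollow=13 Greywater=18 Ironridge=13 → close Fernhollow (overflow 7)
  13÷2 = 6 each, +1 to first 1
Round 4: Greywater=25 Ironridge=19 → close Greywater (overflow 11)
  25÷1 = 25 each, +1 to first 0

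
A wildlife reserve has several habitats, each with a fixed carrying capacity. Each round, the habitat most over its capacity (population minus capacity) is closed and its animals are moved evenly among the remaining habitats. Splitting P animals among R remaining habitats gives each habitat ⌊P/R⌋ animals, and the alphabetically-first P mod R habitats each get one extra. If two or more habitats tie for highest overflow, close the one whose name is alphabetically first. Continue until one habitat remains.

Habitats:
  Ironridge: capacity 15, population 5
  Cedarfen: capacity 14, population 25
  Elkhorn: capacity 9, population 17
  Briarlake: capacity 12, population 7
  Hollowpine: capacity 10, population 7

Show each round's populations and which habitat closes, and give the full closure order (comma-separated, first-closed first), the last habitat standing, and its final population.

Closure order: Cedarfen, Elkhorn, Hollowpine, Briarlake
Last habitat: Ironridge with 61 animals

Round 1: Briarlake=7 Cedarfen=25 Elkhorn=17 Hollowpine=7 Ironridge=5 → close Cedarfen (overflow 11)
  25÷4 = 6 each, +1 to first 1
Round 2: Briarlake=14 Elkhorn=23 Hollowpine=13 Ironridge=11 → close Elkhorn (overflow 14)
  23÷3 = 7 each, +1 to first 2
Round 3: Briarlake=22 Hollowpine=21 Ironridge=18 → close Hollowpine (overflow 11)
  21÷2 = 10 each, +1 to first 1
Round 4: Briarlake=33 Ironridge=28 → close Briarlake (overflow 21)
  33÷1 = 33 each, +1 to first 0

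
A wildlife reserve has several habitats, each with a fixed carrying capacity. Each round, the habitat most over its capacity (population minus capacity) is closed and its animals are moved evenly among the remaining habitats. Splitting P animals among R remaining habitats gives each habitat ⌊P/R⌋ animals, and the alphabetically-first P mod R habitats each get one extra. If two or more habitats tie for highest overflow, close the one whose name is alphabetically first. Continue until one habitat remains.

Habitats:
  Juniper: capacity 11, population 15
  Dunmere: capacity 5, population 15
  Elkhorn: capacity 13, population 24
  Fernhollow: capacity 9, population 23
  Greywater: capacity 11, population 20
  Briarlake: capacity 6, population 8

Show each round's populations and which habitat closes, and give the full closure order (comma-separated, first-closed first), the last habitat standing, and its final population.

Round 1: Briarlake=8 Dunmere=15 Elkhorn=24 Fernhollow=23 Greywater=20 Juniper=15 → close Fernhollow (overflow 14)
  23÷5 = 4 each, +1 to first 3
Round 2: Briarlake=13 Dunmere=20 Elkhorn=29 Greywater=24 Juniper=19 → close Elkhorn (overflow 16)
  29÷4 = 7 each, +1 to first 1
Round 3: Briarlake=21 Dunmere=27 Greywater=31 Juniper=26 → close Dunmere (overflow 22)
  27÷3 = 9 each, +1 to first 0
Round 4: Briarlake=30 Greywater=40 Juniper=35 → close Greywater (overflow 29)
  40÷2 = 20 each, +1 to first 0
Round 5: Briarlake=50 Juniper=55 → close Briarlake (overflow 44)
  50÷1 = 50 each, +1 to first 0

Closure order: Fernhollow, Elkhorn, Dunmere, Greywater, Briarlake
Last habitat: Juniper with 105 animals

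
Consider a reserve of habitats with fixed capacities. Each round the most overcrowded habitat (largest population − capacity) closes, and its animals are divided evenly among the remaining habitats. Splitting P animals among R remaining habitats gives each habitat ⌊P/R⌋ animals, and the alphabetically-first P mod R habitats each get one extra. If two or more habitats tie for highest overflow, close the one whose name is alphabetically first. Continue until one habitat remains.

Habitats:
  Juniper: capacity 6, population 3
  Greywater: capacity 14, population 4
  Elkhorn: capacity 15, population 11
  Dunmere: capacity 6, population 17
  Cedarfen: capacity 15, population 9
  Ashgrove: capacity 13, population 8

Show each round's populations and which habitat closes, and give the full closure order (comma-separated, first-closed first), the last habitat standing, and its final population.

Round 1: Ashgrove=8 Cedarfen=9 Dunmere=17 Elkhorn=11 Greywater=4 Juniper=3 → close Dunmere (overflow 11)
  17÷5 = 3 each, +1 to first 2
Round 2: Ashgrove=12 Cedarfen=13 Elkhorn=14 Greywater=7 Juniper=6 → close Juniper (overflow 0)
  6÷4 = 1 each, +1 to first 2
Round 3: Ashgrove=14 Cedarfen=15 Elkhorn=15 Greywater=8 → close Ashgrove (overflow 1)
  14÷3 = 4 each, +1 to first 2
Round 4: Cedarfen=20 Elkhorn=20 Greywater=12 → close Cedarfen (overflow 5)
  20÷2 = 10 each, +1 to first 0
Round 5: Elkhorn=30 Greywater=22 → close Elkhorn (overflow 15)
  30÷1 = 30 each, +1 to first 0

Closure order: Dunmere, Juniper, Ashgrove, Cedarfen, Elkhorn
Last habitat: Greywater with 52 animals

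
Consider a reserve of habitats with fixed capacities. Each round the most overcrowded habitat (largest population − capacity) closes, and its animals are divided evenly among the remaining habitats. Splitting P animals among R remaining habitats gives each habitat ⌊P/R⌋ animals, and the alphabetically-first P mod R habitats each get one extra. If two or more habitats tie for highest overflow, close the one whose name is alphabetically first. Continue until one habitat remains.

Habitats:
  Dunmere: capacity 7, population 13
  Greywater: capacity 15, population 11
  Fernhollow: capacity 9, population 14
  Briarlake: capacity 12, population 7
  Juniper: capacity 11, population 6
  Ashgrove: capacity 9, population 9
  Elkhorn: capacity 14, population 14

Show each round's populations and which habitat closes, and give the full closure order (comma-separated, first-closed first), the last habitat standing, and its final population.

Closure order: Dunmere, Fernhollow, Ashgrove, Elkhorn, Greywater, Briarlake
Last habitat: Juniper with 74 animals

Round 1: Ashgrove=9 Briarlake=7 Dunmere=13 Elkhorn=14 Fernhollow=14 Greywater=11 Juniper=6 → close Dunmere (overflow 6)
  13÷6 = 2 each, +1 to first 1
Round 2: Ashgrove=12 Briarlake=9 Elkhorn=16 Fernhollow=16 Greywater=13 Juniper=8 → close Fernhollow (overflow 7)
  16÷5 = 3 each, +1 to first 1
Round 3: Ashgrove=16 Briarlake=12 Elkhorn=19 Greywater=16 Juniper=11 → close Ashgrove (overflow 7)
  16÷4 = 4 each, +1 to first 0
Round 4: Briarlake=16 Elkhorn=23 Greywater=20 Juniper=15 → close Elkhorn (overflow 9)
  23÷3 = 7 each, +1 to first 2
Round 5: Briarlake=24 Greywater=28 Juniper=22 → close Greywater (overflow 13)
  28÷2 = 14 each, +1 to first 0
Round 6: Briarlake=38 Juniper=36 → close Briarlake (overflow 26)
  38÷1 = 38 each, +1 to first 0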